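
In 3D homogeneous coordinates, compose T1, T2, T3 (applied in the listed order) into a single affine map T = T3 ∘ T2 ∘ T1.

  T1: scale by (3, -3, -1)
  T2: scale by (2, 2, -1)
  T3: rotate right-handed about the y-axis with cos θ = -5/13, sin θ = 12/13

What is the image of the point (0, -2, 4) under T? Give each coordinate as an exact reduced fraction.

T1 scale by (3, -3, -1): (0, -2, 4) → (0, 6, -4)
T2 scale by (2, 2, -1): (0, 6, -4) → (0, 12, 4)
T3 rotate right-handed about the y-axis with cos θ = -5/13, sin θ = 12/13: (0, 12, 4) → (48/13, 12, -20/13)

T(p) = (48/13, 12, -20/13)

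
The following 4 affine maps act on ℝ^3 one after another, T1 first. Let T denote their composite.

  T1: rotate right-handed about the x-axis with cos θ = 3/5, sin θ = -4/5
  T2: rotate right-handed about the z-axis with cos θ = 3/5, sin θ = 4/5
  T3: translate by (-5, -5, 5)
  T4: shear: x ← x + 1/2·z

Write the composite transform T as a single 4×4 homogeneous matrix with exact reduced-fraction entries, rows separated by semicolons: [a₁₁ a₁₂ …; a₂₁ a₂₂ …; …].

T = [3/5 -22/25 -17/50 -5/2; 4/5 9/25 12/25 -5; 0 -4/5 3/5 5; 0 0 0 1]

T1 = [1 0 0 0; 0 3/5 4/5 0; 0 -4/5 3/5 0; 0 0 0 1]
T2·T1 = [3/5 -12/25 -16/25 0; 4/5 9/25 12/25 0; 0 -4/5 3/5 0; 0 0 0 1]
T3·…·T1 = [3/5 -12/25 -16/25 -5; 4/5 9/25 12/25 -5; 0 -4/5 3/5 5; 0 0 0 1]
T4·…·T1 = [3/5 -22/25 -17/50 -5/2; 4/5 9/25 12/25 -5; 0 -4/5 3/5 5; 0 0 0 1]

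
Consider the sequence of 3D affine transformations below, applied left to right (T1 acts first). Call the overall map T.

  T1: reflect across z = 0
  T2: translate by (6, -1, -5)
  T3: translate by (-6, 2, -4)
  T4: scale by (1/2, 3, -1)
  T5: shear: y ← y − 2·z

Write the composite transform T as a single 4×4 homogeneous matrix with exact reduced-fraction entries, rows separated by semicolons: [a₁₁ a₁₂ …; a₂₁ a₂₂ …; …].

T = [1/2 0 0 0; 0 3 -2 -15; 0 0 1 9; 0 0 0 1]

T1 = [1 0 0 0; 0 1 0 0; 0 0 -1 0; 0 0 0 1]
T2·T1 = [1 0 0 6; 0 1 0 -1; 0 0 -1 -5; 0 0 0 1]
T3·…·T1 = [1 0 0 0; 0 1 0 1; 0 0 -1 -9; 0 0 0 1]
T4·…·T1 = [1/2 0 0 0; 0 3 0 3; 0 0 1 9; 0 0 0 1]
T5·…·T1 = [1/2 0 0 0; 0 3 -2 -15; 0 0 1 9; 0 0 0 1]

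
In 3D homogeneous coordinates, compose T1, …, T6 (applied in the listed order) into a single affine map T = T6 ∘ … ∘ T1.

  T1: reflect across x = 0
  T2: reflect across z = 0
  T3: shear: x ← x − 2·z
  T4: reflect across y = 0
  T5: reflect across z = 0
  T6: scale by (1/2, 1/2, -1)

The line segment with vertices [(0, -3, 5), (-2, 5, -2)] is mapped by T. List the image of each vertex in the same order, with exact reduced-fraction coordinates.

T1 reflect across x = 0: (0, -3, 5) → (0, -3, 5); (-2, 5, -2) → (2, 5, -2)
T2 reflect across z = 0: (0, -3, 5) → (0, -3, -5); (2, 5, -2) → (2, 5, 2)
T3 shear: x ← x − 2·z: (0, -3, -5) → (10, -3, -5); (2, 5, 2) → (-2, 5, 2)
T4 reflect across y = 0: (10, -3, -5) → (10, 3, -5); (-2, 5, 2) → (-2, -5, 2)
T5 reflect across z = 0: (10, 3, -5) → (10, 3, 5); (-2, -5, 2) → (-2, -5, -2)
T6 scale by (1/2, 1/2, -1): (10, 3, 5) → (5, 3/2, -5); (-2, -5, -2) → (-1, -5/2, 2)

image vertices: (5, 3/2, -5), (-1, -5/2, 2)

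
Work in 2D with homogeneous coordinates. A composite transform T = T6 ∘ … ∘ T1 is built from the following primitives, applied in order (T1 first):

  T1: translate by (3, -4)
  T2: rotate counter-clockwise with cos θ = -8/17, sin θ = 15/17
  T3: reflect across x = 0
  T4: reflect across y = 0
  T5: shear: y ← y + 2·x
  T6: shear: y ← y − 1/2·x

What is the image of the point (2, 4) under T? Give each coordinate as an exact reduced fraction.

T1 translate by (3, -4): (2, 4) → (5, 0)
T2 rotate counter-clockwise with cos θ = -8/17, sin θ = 15/17: (5, 0) → (-40/17, 75/17)
T3 reflect across x = 0: (-40/17, 75/17) → (40/17, 75/17)
T4 reflect across y = 0: (40/17, 75/17) → (40/17, -75/17)
T5 shear: y ← y + 2·x: (40/17, -75/17) → (40/17, 5/17)
T6 shear: y ← y − 1/2·x: (40/17, 5/17) → (40/17, -15/17)

T(p) = (40/17, -15/17)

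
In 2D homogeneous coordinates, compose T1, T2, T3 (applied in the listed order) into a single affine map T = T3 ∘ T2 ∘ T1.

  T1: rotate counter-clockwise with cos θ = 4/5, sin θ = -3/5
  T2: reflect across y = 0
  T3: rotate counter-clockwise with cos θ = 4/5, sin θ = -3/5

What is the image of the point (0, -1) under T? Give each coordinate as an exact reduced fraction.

T(p) = (0, 1)

T1 rotate counter-clockwise with cos θ = 4/5, sin θ = -3/5: (0, -1) → (-3/5, -4/5)
T2 reflect across y = 0: (-3/5, -4/5) → (-3/5, 4/5)
T3 rotate counter-clockwise with cos θ = 4/5, sin θ = -3/5: (-3/5, 4/5) → (0, 1)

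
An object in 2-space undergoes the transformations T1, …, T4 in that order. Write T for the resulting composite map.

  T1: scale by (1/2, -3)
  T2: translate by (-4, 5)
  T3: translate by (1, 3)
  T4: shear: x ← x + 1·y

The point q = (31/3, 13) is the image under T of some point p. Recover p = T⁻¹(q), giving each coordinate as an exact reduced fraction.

T1 = [1/2 0 0; 0 -3 0; 0 0 1]
T2·T1 = [1/2 0 -4; 0 -3 5; 0 0 1]
T3·…·T1 = [1/2 0 -3; 0 -3 8; 0 0 1]
T4·…·T1 = [1/2 -3 5; 0 -3 8; 0 0 1]
det M = -3/2; M⁻¹ = [2 -2 6; 0 -1/3 8/3; 0 0 1]
M⁻¹ · (31/3, 13)ᵀ = (2/3, -5/3)ᵀ

p = (2/3, -5/3)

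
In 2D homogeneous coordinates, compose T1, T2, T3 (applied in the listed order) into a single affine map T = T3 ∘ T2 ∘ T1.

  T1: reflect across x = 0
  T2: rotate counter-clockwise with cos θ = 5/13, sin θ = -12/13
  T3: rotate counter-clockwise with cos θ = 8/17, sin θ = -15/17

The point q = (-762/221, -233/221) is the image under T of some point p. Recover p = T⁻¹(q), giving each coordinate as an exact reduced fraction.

p = (-3, -2)

T1 = [-1 0 0; 0 1 0; 0 0 1]
T2·T1 = [-5/13 12/13 0; 12/13 5/13 0; 0 0 1]
T3·…·T1 = [140/221 171/221 0; 171/221 -140/221 0; 0 0 1]
det M = -1; M⁻¹ = [140/221 171/221 0; 171/221 -140/221 0; 0 0 1]
M⁻¹ · (-762/221, -233/221)ᵀ = (-3, -2)ᵀ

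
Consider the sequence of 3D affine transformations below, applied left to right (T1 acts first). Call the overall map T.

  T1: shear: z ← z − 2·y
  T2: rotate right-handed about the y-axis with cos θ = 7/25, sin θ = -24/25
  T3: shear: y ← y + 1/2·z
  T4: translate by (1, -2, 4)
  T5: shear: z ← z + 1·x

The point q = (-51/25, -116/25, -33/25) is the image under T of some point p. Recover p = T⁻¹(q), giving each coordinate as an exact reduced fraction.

p = (-4, -1, 0)

T1 = [1 0 0 0; 0 1 0 0; 0 -2 1 0; 0 0 0 1]
T2·T1 = [7/25 48/25 -24/25 0; 0 1 0 0; 24/25 -14/25 7/25 0; 0 0 0 1]
T3·…·T1 = [7/25 48/25 -24/25 0; 12/25 18/25 7/50 0; 24/25 -14/25 7/25 0; 0 0 0 1]
T4·…·T1 = [7/25 48/25 -24/25 1; 12/25 18/25 7/50 -2; 24/25 -14/25 7/25 4; 0 0 0 1]
T5·…·T1 = [7/25 48/25 -24/25 1; 12/25 18/25 7/50 -2; 31/25 34/25 -17/25 5; 0 0 0 1]
det M = 1; M⁻¹ = [-17/25 0 24/25 -103/25; 1/2 1 -1/2 4; -6/25 2 -18/25 196/25; 0 0 0 1]
M⁻¹ · (-51/25, -116/25, -33/25)ᵀ = (-4, -1, 0)ᵀ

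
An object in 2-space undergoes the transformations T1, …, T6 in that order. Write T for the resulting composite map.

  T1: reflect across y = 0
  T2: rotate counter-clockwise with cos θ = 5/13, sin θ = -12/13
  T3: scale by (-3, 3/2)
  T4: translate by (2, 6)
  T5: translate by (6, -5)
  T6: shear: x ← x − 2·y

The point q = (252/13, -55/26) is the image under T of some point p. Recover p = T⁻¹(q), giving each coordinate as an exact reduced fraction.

T1 = [1 0 0; 0 -1 0; 0 0 1]
T2·T1 = [5/13 -12/13 0; -12/13 -5/13 0; 0 0 1]
T3·…·T1 = [-15/13 36/13 0; -18/13 -15/26 0; 0 0 1]
T4·…·T1 = [-15/13 36/13 2; -18/13 -15/26 6; 0 0 1]
T5·…·T1 = [-15/13 36/13 8; -18/13 -15/26 1; 0 0 1]
T6·…·T1 = [21/13 51/13 6; -18/13 -15/26 1; 0 0 1]
det M = 9/2; M⁻¹ = [-5/39 -34/39 64/39; 4/13 14/39 -86/39; 0 0 1]
M⁻¹ · (252/13, -55/26)ᵀ = (1, 3)ᵀ

p = (1, 3)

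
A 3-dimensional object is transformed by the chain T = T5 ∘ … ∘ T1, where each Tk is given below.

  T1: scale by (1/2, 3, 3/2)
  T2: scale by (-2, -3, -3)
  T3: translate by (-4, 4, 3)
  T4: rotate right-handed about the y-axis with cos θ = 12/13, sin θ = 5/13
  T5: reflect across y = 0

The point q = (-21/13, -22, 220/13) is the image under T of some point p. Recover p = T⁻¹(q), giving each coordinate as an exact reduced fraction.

p = (4, -2, -8/3)

T1 = [1/2 0 0 0; 0 3 0 0; 0 0 3/2 0; 0 0 0 1]
T2·T1 = [-1 0 0 0; 0 -9 0 0; 0 0 -9/2 0; 0 0 0 1]
T3·…·T1 = [-1 0 0 -4; 0 -9 0 4; 0 0 -9/2 3; 0 0 0 1]
T4·…·T1 = [-12/13 0 -45/26 -33/13; 0 -9 0 4; 5/13 0 -54/13 56/13; 0 0 0 1]
T5·…·T1 = [-12/13 0 -45/26 -33/13; 0 9 0 -4; 5/13 0 -54/13 56/13; 0 0 0 1]
det M = 81/2; M⁻¹ = [-12/13 0 5/13 -4; 0 1/9 0 4/9; -10/117 0 -8/39 2/3; 0 0 0 1]
M⁻¹ · (-21/13, -22, 220/13)ᵀ = (4, -2, -8/3)ᵀ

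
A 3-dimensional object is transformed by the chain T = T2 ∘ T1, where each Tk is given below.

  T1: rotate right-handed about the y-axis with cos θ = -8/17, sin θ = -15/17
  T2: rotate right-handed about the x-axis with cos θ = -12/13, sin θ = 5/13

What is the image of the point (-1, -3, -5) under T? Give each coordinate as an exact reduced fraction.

T1 rotate right-handed about the y-axis with cos θ = -8/17, sin θ = -15/17: (-1, -3, -5) → (83/17, -3, 25/17)
T2 rotate right-handed about the x-axis with cos θ = -12/13, sin θ = 5/13: (83/17, -3, 25/17) → (83/17, 487/221, -555/221)

T(p) = (83/17, 487/221, -555/221)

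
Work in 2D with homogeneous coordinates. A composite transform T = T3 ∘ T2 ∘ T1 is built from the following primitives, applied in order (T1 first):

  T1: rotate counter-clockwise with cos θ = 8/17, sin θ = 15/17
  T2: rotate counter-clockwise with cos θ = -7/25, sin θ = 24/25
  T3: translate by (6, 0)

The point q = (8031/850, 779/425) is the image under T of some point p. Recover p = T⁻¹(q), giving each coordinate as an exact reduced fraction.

T1 = [8/17 -15/17 0; 15/17 8/17 0; 0 0 1]
T2·T1 = [-416/425 -87/425 0; 87/425 -416/425 0; 0 0 1]
T3·…·T1 = [-416/425 -87/425 6; 87/425 -416/425 0; 0 0 1]
det M = 1; M⁻¹ = [-416/425 87/425 2496/425; -87/425 -416/425 522/425; 0 0 1]
M⁻¹ · (8031/850, 779/425)ᵀ = (-3, -5/2)ᵀ

p = (-3, -5/2)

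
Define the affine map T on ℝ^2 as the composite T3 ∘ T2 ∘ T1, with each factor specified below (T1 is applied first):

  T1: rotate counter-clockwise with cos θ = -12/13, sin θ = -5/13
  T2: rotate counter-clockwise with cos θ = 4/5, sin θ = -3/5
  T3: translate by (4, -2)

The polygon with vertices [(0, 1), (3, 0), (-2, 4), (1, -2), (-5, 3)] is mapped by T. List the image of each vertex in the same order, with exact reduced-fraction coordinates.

T1 rotate counter-clockwise with cos θ = -12/13, sin θ = -5/13: (0, 1) → (5/13, -12/13); (3, 0) → (-36/13, -15/13); (-2, 4) → (44/13, -38/13); (1, -2) → (-22/13, 19/13); (-5, 3) → (75/13, -11/13)
T2 rotate counter-clockwise with cos θ = 4/5, sin θ = -3/5: (5/13, -12/13) → (-16/65, -63/65); (-36/13, -15/13) → (-189/65, 48/65); (44/13, -38/13) → (62/65, -284/65); (-22/13, 19/13) → (-31/65, 142/65); (75/13, -11/13) → (267/65, -269/65)
T3 translate by (4, -2): (-16/65, -63/65) → (244/65, -193/65); (-189/65, 48/65) → (71/65, -82/65); (62/65, -284/65) → (322/65, -414/65); (-31/65, 142/65) → (229/65, 12/65); (267/65, -269/65) → (527/65, -399/65)

image vertices: (244/65, -193/65), (71/65, -82/65), (322/65, -414/65), (229/65, 12/65), (527/65, -399/65)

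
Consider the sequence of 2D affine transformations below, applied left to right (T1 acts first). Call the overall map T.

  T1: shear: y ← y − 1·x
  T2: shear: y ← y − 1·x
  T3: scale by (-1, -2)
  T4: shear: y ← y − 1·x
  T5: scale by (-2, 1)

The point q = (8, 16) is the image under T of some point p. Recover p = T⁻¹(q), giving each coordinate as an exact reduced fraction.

T1 = [1 0 0; -1 1 0; 0 0 1]
T2·T1 = [1 0 0; -2 1 0; 0 0 1]
T3·…·T1 = [-1 0 0; 4 -2 0; 0 0 1]
T4·…·T1 = [-1 0 0; 5 -2 0; 0 0 1]
T5·…·T1 = [2 0 0; 5 -2 0; 0 0 1]
det M = -4; M⁻¹ = [1/2 0 0; 5/4 -1/2 0; 0 0 1]
M⁻¹ · (8, 16)ᵀ = (4, 2)ᵀ

p = (4, 2)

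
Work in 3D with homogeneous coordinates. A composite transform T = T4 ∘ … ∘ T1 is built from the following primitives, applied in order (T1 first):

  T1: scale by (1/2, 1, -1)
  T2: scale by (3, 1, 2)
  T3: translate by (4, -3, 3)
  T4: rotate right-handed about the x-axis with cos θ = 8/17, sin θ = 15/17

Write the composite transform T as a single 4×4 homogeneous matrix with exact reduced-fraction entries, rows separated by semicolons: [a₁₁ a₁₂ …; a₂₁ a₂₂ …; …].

T = [3/2 0 0 4; 0 8/17 30/17 -69/17; 0 15/17 -16/17 -21/17; 0 0 0 1]

T1 = [1/2 0 0 0; 0 1 0 0; 0 0 -1 0; 0 0 0 1]
T2·T1 = [3/2 0 0 0; 0 1 0 0; 0 0 -2 0; 0 0 0 1]
T3·…·T1 = [3/2 0 0 4; 0 1 0 -3; 0 0 -2 3; 0 0 0 1]
T4·…·T1 = [3/2 0 0 4; 0 8/17 30/17 -69/17; 0 15/17 -16/17 -21/17; 0 0 0 1]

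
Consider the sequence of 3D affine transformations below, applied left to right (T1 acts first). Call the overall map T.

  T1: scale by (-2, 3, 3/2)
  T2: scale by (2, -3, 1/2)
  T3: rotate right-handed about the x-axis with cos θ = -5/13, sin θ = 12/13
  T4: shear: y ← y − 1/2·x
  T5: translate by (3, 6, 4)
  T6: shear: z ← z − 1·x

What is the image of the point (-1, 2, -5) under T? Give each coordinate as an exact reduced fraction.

T(p) = (7, 187/13, -945/52)

T1 scale by (-2, 3, 3/2): (-1, 2, -5) → (2, 6, -15/2)
T2 scale by (2, -3, 1/2): (2, 6, -15/2) → (4, -18, -15/4)
T3 rotate right-handed about the x-axis with cos θ = -5/13, sin θ = 12/13: (4, -18, -15/4) → (4, 135/13, -789/52)
T4 shear: y ← y − 1/2·x: (4, 135/13, -789/52) → (4, 109/13, -789/52)
T5 translate by (3, 6, 4): (4, 109/13, -789/52) → (7, 187/13, -581/52)
T6 shear: z ← z − 1·x: (7, 187/13, -581/52) → (7, 187/13, -945/52)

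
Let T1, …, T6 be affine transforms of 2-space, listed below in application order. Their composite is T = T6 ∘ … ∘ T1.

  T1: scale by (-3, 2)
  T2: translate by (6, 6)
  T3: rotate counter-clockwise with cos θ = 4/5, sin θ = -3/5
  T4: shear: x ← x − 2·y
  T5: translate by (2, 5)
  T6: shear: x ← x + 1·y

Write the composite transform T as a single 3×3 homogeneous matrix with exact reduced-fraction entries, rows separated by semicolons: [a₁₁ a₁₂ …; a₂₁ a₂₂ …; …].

T1 = [-3 0 0; 0 2 0; 0 0 1]
T2·T1 = [-3 0 6; 0 2 6; 0 0 1]
T3·…·T1 = [-12/5 6/5 42/5; 9/5 8/5 6/5; 0 0 1]
T4·…·T1 = [-6 -2 6; 9/5 8/5 6/5; 0 0 1]
T5·…·T1 = [-6 -2 8; 9/5 8/5 31/5; 0 0 1]
T6·…·T1 = [-21/5 -2/5 71/5; 9/5 8/5 31/5; 0 0 1]

T = [-21/5 -2/5 71/5; 9/5 8/5 31/5; 0 0 1]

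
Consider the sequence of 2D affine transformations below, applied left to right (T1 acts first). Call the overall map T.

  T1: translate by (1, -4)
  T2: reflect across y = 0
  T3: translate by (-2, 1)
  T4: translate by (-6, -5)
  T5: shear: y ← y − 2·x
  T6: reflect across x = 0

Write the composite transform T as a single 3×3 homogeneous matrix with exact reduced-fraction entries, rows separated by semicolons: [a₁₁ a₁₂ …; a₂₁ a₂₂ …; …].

T1 = [1 0 1; 0 1 -4; 0 0 1]
T2·T1 = [1 0 1; 0 -1 4; 0 0 1]
T3·…·T1 = [1 0 -1; 0 -1 5; 0 0 1]
T4·…·T1 = [1 0 -7; 0 -1 0; 0 0 1]
T5·…·T1 = [1 0 -7; -2 -1 14; 0 0 1]
T6·…·T1 = [-1 0 7; -2 -1 14; 0 0 1]

T = [-1 0 7; -2 -1 14; 0 0 1]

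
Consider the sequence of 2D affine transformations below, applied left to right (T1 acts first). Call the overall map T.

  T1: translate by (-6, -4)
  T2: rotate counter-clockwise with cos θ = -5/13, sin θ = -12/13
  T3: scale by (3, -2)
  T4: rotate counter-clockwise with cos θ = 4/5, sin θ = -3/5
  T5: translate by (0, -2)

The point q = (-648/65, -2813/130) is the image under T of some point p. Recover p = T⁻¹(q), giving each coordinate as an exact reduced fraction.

T1 = [1 0 -6; 0 1 -4; 0 0 1]
T2·T1 = [-5/13 12/13 -18/13; -12/13 -5/13 92/13; 0 0 1]
T3·…·T1 = [-15/13 36/13 -54/13; 24/13 10/13 -184/13; 0 0 1]
T4·…·T1 = [12/65 174/65 -768/65; 141/65 -68/65 -574/65; 0 0 1]
T5·…·T1 = [12/65 174/65 -768/65; 141/65 -68/65 -704/65; 0 0 1]
det M = -6; M⁻¹ = [34/195 29/65 448/65; 47/130 -2/65 256/65; 0 0 1]
M⁻¹ · (-648/65, -2813/130)ᵀ = (-9/2, 1)ᵀ

p = (-9/2, 1)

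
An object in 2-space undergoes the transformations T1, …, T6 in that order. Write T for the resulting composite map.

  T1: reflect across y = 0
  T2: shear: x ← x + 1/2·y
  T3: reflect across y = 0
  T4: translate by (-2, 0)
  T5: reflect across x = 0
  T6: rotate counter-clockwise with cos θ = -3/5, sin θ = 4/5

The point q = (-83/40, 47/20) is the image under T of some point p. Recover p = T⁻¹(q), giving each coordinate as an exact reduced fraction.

T1 = [1 0 0; 0 -1 0; 0 0 1]
T2·T1 = [1 -1/2 0; 0 -1 0; 0 0 1]
T3·…·T1 = [1 -1/2 0; 0 1 0; 0 0 1]
T4·…·T1 = [1 -1/2 -2; 0 1 0; 0 0 1]
T5·…·T1 = [-1 1/2 2; 0 1 0; 0 0 1]
T6·…·T1 = [3/5 -11/10 -6/5; -4/5 -1/5 8/5; 0 0 1]
det M = -1; M⁻¹ = [1/5 -11/10 2; -4/5 -3/5 0; 0 0 1]
M⁻¹ · (-83/40, 47/20)ᵀ = (-1, 1/4)ᵀ

p = (-1, 1/4)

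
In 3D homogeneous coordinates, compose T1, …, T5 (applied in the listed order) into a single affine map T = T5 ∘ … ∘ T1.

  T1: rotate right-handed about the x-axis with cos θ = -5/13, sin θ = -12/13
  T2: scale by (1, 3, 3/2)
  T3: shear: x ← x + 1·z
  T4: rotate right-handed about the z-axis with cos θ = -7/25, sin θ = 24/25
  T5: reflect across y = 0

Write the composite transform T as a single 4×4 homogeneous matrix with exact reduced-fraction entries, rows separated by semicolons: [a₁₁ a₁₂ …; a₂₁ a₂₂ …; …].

T = [-7/25 486/325 -1623/650 0; -24/25 327/325 432/325 0; 0 -18/13 -15/26 0; 0 0 0 1]

T1 = [1 0 0 0; 0 -5/13 12/13 0; 0 -12/13 -5/13 0; 0 0 0 1]
T2·T1 = [1 0 0 0; 0 -15/13 36/13 0; 0 -18/13 -15/26 0; 0 0 0 1]
T3·…·T1 = [1 -18/13 -15/26 0; 0 -15/13 36/13 0; 0 -18/13 -15/26 0; 0 0 0 1]
T4·…·T1 = [-7/25 486/325 -1623/650 0; 24/25 -327/325 -432/325 0; 0 -18/13 -15/26 0; 0 0 0 1]
T5·…·T1 = [-7/25 486/325 -1623/650 0; -24/25 327/325 432/325 0; 0 -18/13 -15/26 0; 0 0 0 1]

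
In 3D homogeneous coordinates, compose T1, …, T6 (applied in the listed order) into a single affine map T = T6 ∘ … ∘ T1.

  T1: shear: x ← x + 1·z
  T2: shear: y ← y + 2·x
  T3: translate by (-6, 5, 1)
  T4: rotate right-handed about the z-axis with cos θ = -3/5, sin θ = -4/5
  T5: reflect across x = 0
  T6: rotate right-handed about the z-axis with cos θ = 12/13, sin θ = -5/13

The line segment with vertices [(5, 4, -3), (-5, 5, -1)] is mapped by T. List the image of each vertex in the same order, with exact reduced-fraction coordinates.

T1 shear: x ← x + 1·z: (5, 4, -3) → (2, 4, -3); (-5, 5, -1) → (-6, 5, -1)
T2 shear: y ← y + 2·x: (2, 4, -3) → (2, 8, -3); (-6, 5, -1) → (-6, -7, -1)
T3 translate by (-6, 5, 1): (2, 8, -3) → (-4, 13, -2); (-6, -7, -1) → (-12, -2, 0)
T4 rotate right-handed about the z-axis with cos θ = -3/5, sin θ = -4/5: (-4, 13, -2) → (64/5, -23/5, -2); (-12, -2, 0) → (28/5, 54/5, 0)
T5 reflect across x = 0: (64/5, -23/5, -2) → (-64/5, -23/5, -2); (28/5, 54/5, 0) → (-28/5, 54/5, 0)
T6 rotate right-handed about the z-axis with cos θ = 12/13, sin θ = -5/13: (-64/5, -23/5, -2) → (-883/65, 44/65, -2); (-28/5, 54/5, 0) → (-66/65, 788/65, 0)

image vertices: (-883/65, 44/65, -2), (-66/65, 788/65, 0)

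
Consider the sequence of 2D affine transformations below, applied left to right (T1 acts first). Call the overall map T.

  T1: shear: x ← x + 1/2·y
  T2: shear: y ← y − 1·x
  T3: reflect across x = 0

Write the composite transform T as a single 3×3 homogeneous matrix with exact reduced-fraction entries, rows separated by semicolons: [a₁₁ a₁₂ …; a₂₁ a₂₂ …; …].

T1 = [1 1/2 0; 0 1 0; 0 0 1]
T2·T1 = [1 1/2 0; -1 1/2 0; 0 0 1]
T3·…·T1 = [-1 -1/2 0; -1 1/2 0; 0 0 1]

T = [-1 -1/2 0; -1 1/2 0; 0 0 1]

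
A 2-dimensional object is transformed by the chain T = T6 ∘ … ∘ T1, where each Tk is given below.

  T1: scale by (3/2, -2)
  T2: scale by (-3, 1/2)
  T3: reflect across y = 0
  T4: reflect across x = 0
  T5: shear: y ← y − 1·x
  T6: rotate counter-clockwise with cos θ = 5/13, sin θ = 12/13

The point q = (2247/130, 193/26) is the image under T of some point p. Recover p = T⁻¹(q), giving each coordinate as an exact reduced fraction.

T1 = [3/2 0 0; 0 -2 0; 0 0 1]
T2·T1 = [-9/2 0 0; 0 -1 0; 0 0 1]
T3·…·T1 = [-9/2 0 0; 0 1 0; 0 0 1]
T4·…·T1 = [9/2 0 0; 0 1 0; 0 0 1]
T5·…·T1 = [9/2 0 0; -9/2 1 0; 0 0 1]
T6·…·T1 = [153/26 -12/13 0; 63/26 5/13 0; 0 0 1]
det M = 9/2; M⁻¹ = [10/117 8/39 0; -7/13 17/13 0; 0 0 1]
M⁻¹ · (2247/130, 193/26)ᵀ = (3, 2/5)ᵀ

p = (3, 2/5)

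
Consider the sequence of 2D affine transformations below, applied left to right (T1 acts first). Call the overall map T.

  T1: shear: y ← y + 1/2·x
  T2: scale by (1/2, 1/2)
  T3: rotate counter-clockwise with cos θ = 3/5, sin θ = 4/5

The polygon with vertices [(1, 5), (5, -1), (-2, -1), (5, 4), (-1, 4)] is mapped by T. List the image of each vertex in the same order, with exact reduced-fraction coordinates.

image vertices: (-19/10, 41/20), (9/10, 49/20), (1/5, -7/5), (-11/10, 79/20), (-17/10, 13/20)

T1 shear: y ← y + 1/2·x: (1, 5) → (1, 11/2); (5, -1) → (5, 3/2); (-2, -1) → (-2, -2); (5, 4) → (5, 13/2); (-1, 4) → (-1, 7/2)
T2 scale by (1/2, 1/2): (1, 11/2) → (1/2, 11/4); (5, 3/2) → (5/2, 3/4); (-2, -2) → (-1, -1); (5, 13/2) → (5/2, 13/4); (-1, 7/2) → (-1/2, 7/4)
T3 rotate counter-clockwise with cos θ = 3/5, sin θ = 4/5: (1/2, 11/4) → (-19/10, 41/20); (5/2, 3/4) → (9/10, 49/20); (-1, -1) → (1/5, -7/5); (5/2, 13/4) → (-11/10, 79/20); (-1/2, 7/4) → (-17/10, 13/20)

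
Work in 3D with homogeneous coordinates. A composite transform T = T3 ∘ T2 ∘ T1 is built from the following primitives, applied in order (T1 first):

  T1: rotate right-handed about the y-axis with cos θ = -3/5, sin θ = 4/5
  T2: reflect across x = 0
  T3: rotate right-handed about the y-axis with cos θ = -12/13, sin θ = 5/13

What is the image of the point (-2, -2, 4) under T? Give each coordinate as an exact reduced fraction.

T1 rotate right-handed about the y-axis with cos θ = -3/5, sin θ = 4/5: (-2, -2, 4) → (22/5, -2, -4/5)
T2 reflect across x = 0: (22/5, -2, -4/5) → (-22/5, -2, -4/5)
T3 rotate right-handed about the y-axis with cos θ = -12/13, sin θ = 5/13: (-22/5, -2, -4/5) → (244/65, -2, 158/65)

T(p) = (244/65, -2, 158/65)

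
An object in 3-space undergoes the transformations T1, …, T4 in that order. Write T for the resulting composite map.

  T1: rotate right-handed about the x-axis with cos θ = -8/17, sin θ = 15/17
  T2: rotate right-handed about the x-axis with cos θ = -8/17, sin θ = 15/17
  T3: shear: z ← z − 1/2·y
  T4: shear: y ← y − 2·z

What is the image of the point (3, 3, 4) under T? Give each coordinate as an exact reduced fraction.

T(p) = (3, 3682/289, -3205/578)

T1 rotate right-handed about the x-axis with cos θ = -8/17, sin θ = 15/17: (3, 3, 4) → (3, -84/17, 13/17)
T2 rotate right-handed about the x-axis with cos θ = -8/17, sin θ = 15/17: (3, -84/17, 13/17) → (3, 477/289, -1364/289)
T3 shear: z ← z − 1/2·y: (3, 477/289, -1364/289) → (3, 477/289, -3205/578)
T4 shear: y ← y − 2·z: (3, 477/289, -3205/578) → (3, 3682/289, -3205/578)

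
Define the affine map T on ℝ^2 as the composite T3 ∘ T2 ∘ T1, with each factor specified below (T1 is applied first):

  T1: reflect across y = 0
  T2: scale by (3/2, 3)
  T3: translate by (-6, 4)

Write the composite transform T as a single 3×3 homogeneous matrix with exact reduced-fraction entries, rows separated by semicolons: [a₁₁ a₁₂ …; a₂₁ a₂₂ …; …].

T1 = [1 0 0; 0 -1 0; 0 0 1]
T2·T1 = [3/2 0 0; 0 -3 0; 0 0 1]
T3·…·T1 = [3/2 0 -6; 0 -3 4; 0 0 1]

T = [3/2 0 -6; 0 -3 4; 0 0 1]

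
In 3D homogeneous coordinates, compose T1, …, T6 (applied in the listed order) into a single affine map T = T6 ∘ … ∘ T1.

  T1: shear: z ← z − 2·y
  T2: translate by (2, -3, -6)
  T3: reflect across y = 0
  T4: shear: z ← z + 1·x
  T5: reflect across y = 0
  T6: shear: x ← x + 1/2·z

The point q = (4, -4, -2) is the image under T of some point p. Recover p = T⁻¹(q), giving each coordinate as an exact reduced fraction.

T1 = [1 0 0 0; 0 1 0 0; 0 -2 1 0; 0 0 0 1]
T2·T1 = [1 0 0 2; 0 1 0 -3; 0 -2 1 -6; 0 0 0 1]
T3·…·T1 = [1 0 0 2; 0 -1 0 3; 0 -2 1 -6; 0 0 0 1]
T4·…·T1 = [1 0 0 2; 0 -1 0 3; 1 -2 1 -4; 0 0 0 1]
T5·…·T1 = [1 0 0 2; 0 1 0 -3; 1 -2 1 -4; 0 0 0 1]
T6·…·T1 = [3/2 -1 1/2 0; 0 1 0 -3; 1 -2 1 -4; 0 0 0 1]
det M = 1; M⁻¹ = [1 0 -1/2 -2; 0 1 0 3; -1 2 3/2 12; 0 0 0 1]
M⁻¹ · (4, -4, -2)ᵀ = (3, -1, -3)ᵀ

p = (3, -1, -3)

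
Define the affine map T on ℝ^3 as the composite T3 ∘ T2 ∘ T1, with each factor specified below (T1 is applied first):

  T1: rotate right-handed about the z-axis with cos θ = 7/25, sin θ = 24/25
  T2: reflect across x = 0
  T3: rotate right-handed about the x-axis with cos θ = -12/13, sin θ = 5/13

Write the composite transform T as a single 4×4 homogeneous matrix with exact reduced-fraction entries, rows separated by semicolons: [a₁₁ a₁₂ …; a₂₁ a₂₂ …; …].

T1 = [7/25 -24/25 0 0; 24/25 7/25 0 0; 0 0 1 0; 0 0 0 1]
T2·T1 = [-7/25 24/25 0 0; 24/25 7/25 0 0; 0 0 1 0; 0 0 0 1]
T3·…·T1 = [-7/25 24/25 0 0; -288/325 -84/325 -5/13 0; 24/65 7/65 -12/13 0; 0 0 0 1]

T = [-7/25 24/25 0 0; -288/325 -84/325 -5/13 0; 24/65 7/65 -12/13 0; 0 0 0 1]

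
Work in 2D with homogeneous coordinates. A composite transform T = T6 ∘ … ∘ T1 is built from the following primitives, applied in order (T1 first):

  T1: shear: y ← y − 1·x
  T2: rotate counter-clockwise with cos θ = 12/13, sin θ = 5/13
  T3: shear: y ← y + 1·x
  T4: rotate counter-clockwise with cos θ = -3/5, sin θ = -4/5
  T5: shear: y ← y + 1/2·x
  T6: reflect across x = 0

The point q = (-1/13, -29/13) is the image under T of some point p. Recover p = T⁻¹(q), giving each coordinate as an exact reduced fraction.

T1 = [1 0 0; -1 1 0; 0 0 1]
T2·T1 = [17/13 -5/13 0; -7/13 12/13 0; 0 0 1]
T3·…·T1 = [17/13 -5/13 0; 10/13 7/13 0; 0 0 1]
T4·…·T1 = [-11/65 43/65 0; -98/65 -1/65 0; 0 0 1]
T5·…·T1 = [-11/65 43/65 0; -207/130 41/130 0; 0 0 1]
T6·…·T1 = [11/65 -43/65 0; -207/130 41/130 0; 0 0 1]
det M = -1; M⁻¹ = [-41/130 -43/65 0; -207/130 -11/65 0; 0 0 1]
M⁻¹ · (-1/13, -29/13)ᵀ = (3/2, 1/2)ᵀ

p = (3/2, 1/2)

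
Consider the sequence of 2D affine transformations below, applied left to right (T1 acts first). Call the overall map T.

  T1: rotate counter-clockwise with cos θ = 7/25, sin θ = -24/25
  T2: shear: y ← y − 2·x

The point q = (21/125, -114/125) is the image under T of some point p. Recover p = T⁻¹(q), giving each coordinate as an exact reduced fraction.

T1 = [7/25 24/25 0; -24/25 7/25 0; 0 0 1]
T2·T1 = [7/25 24/25 0; -38/25 -41/25 0; 0 0 1]
det M = 1; M⁻¹ = [-41/25 -24/25 0; 38/25 7/25 0; 0 0 1]
M⁻¹ · (21/125, -114/125)ᵀ = (3/5, 0)ᵀ

p = (3/5, 0)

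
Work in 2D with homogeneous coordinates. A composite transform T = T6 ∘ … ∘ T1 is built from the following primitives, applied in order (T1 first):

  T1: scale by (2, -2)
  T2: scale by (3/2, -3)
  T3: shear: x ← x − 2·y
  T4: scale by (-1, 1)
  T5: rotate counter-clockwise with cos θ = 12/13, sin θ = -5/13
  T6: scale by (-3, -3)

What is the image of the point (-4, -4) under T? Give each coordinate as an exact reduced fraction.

T1 scale by (2, -2): (-4, -4) → (-8, 8)
T2 scale by (3/2, -3): (-8, 8) → (-12, -24)
T3 shear: x ← x − 2·y: (-12, -24) → (36, -24)
T4 scale by (-1, 1): (36, -24) → (-36, -24)
T5 rotate counter-clockwise with cos θ = 12/13, sin θ = -5/13: (-36, -24) → (-552/13, -108/13)
T6 scale by (-3, -3): (-552/13, -108/13) → (1656/13, 324/13)

T(p) = (1656/13, 324/13)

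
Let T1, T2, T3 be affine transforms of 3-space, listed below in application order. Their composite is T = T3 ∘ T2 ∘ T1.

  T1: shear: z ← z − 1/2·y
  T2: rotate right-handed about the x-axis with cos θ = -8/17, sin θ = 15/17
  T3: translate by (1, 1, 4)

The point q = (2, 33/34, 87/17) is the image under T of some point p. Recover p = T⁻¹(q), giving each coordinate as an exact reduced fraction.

p = (1, 1, 0)

T1 = [1 0 0 0; 0 1 0 0; 0 -1/2 1 0; 0 0 0 1]
T2·T1 = [1 0 0 0; 0 -1/34 -15/17 0; 0 19/17 -8/17 0; 0 0 0 1]
T3·…·T1 = [1 0 0 1; 0 -1/34 -15/17 1; 0 19/17 -8/17 4; 0 0 0 1]
det M = 1; M⁻¹ = [1 0 0 -1; 0 -8/17 15/17 -52/17; 0 -19/17 -1/34 21/17; 0 0 0 1]
M⁻¹ · (2, 33/34, 87/17)ᵀ = (1, 1, 0)ᵀ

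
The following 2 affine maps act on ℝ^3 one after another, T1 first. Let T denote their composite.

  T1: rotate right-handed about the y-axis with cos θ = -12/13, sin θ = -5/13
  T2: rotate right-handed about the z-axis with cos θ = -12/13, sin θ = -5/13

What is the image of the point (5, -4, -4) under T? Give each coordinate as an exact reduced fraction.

T(p) = (220/169, 824/169, 73/13)

T1 rotate right-handed about the y-axis with cos θ = -12/13, sin θ = -5/13: (5, -4, -4) → (-40/13, -4, 73/13)
T2 rotate right-handed about the z-axis with cos θ = -12/13, sin θ = -5/13: (-40/13, -4, 73/13) → (220/169, 824/169, 73/13)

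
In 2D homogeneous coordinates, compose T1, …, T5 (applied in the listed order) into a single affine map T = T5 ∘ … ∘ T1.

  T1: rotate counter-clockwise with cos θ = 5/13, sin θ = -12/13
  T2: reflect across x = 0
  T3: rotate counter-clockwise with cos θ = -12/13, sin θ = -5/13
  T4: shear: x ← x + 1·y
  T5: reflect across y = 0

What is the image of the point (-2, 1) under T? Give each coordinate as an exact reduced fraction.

T(p) = (-1, 2)

T1 rotate counter-clockwise with cos θ = 5/13, sin θ = -12/13: (-2, 1) → (2/13, 29/13)
T2 reflect across x = 0: (2/13, 29/13) → (-2/13, 29/13)
T3 rotate counter-clockwise with cos θ = -12/13, sin θ = -5/13: (-2/13, 29/13) → (1, -2)
T4 shear: x ← x + 1·y: (1, -2) → (-1, -2)
T5 reflect across y = 0: (-1, -2) → (-1, 2)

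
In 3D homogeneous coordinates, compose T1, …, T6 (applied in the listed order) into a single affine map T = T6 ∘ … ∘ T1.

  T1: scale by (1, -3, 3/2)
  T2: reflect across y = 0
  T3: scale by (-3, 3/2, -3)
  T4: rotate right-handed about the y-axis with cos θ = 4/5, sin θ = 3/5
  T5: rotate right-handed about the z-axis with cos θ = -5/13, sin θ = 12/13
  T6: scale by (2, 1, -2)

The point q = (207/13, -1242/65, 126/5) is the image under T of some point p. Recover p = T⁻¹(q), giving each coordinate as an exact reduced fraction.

T1 = [1 0 0 0; 0 -3 0 0; 0 0 3/2 0; 0 0 0 1]
T2·T1 = [1 0 0 0; 0 3 0 0; 0 0 3/2 0; 0 0 0 1]
T3·…·T1 = [-3 0 0 0; 0 9/2 0 0; 0 0 -9/2 0; 0 0 0 1]
T4·…·T1 = [-12/5 0 -27/10 0; 0 9/2 0 0; 9/5 0 -18/5 0; 0 0 0 1]
T5·…·T1 = [12/13 -54/13 27/26 0; -144/65 -45/26 -162/65 0; 9/5 0 -18/5 0; 0 0 0 1]
T6·…·T1 = [24/13 -108/13 27/13 0; -144/65 -45/26 -162/65 0; -18/5 0 36/5 0; 0 0 0 1]
det M = -243; M⁻¹ = [2/39 -16/65 -1/10 0; -4/39 -10/117 0 0; 1/39 -8/65 4/45 0; 0 0 0 1]
M⁻¹ · (207/13, -1242/65, 126/5)ᵀ = (3, 0, 5)ᵀ

p = (3, 0, 5)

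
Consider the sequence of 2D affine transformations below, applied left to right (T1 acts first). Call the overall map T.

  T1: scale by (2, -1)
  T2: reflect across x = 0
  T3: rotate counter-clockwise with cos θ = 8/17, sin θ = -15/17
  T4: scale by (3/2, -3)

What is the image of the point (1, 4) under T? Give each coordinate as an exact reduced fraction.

T(p) = (-114/17, 6/17)

T1 scale by (2, -1): (1, 4) → (2, -4)
T2 reflect across x = 0: (2, -4) → (-2, -4)
T3 rotate counter-clockwise with cos θ = 8/17, sin θ = -15/17: (-2, -4) → (-76/17, -2/17)
T4 scale by (3/2, -3): (-76/17, -2/17) → (-114/17, 6/17)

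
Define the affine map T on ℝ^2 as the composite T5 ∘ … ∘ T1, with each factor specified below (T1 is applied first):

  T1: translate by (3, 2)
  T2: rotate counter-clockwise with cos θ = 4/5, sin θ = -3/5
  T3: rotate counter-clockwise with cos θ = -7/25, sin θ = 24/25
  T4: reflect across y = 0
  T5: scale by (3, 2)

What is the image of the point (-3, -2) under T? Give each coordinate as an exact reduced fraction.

T1 translate by (3, 2): (-3, -2) → (0, 0)
T2 rotate counter-clockwise with cos θ = 4/5, sin θ = -3/5: (0, 0) → (0, 0)
T3 rotate counter-clockwise with cos θ = -7/25, sin θ = 24/25: (0, 0) → (0, 0)
T4 reflect across y = 0: (0, 0) → (0, 0)
T5 scale by (3, 2): (0, 0) → (0, 0)

T(p) = (0, 0)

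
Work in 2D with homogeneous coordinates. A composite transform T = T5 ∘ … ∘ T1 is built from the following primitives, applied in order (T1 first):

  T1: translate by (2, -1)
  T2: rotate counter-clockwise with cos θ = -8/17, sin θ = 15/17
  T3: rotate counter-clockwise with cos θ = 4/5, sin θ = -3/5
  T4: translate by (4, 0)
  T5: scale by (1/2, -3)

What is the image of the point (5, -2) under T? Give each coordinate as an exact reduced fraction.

T1 translate by (2, -1): (5, -2) → (7, -3)
T2 rotate counter-clockwise with cos θ = -8/17, sin θ = 15/17: (7, -3) → (-11/17, 129/17)
T3 rotate counter-clockwise with cos θ = 4/5, sin θ = -3/5: (-11/17, 129/17) → (343/85, 549/85)
T4 translate by (4, 0): (343/85, 549/85) → (683/85, 549/85)
T5 scale by (1/2, -3): (683/85, 549/85) → (683/170, -1647/85)

T(p) = (683/170, -1647/85)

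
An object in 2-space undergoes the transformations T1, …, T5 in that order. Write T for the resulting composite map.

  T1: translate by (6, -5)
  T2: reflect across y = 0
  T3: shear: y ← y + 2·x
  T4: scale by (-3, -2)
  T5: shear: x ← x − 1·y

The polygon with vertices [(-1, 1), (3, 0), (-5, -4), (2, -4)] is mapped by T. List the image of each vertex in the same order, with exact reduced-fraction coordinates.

image vertices: (13, -28), (19, -46), (19, -22), (26, -50)

T1 translate by (6, -5): (-1, 1) → (5, -4); (3, 0) → (9, -5); (-5, -4) → (1, -9); (2, -4) → (8, -9)
T2 reflect across y = 0: (5, -4) → (5, 4); (9, -5) → (9, 5); (1, -9) → (1, 9); (8, -9) → (8, 9)
T3 shear: y ← y + 2·x: (5, 4) → (5, 14); (9, 5) → (9, 23); (1, 9) → (1, 11); (8, 9) → (8, 25)
T4 scale by (-3, -2): (5, 14) → (-15, -28); (9, 23) → (-27, -46); (1, 11) → (-3, -22); (8, 25) → (-24, -50)
T5 shear: x ← x − 1·y: (-15, -28) → (13, -28); (-27, -46) → (19, -46); (-3, -22) → (19, -22); (-24, -50) → (26, -50)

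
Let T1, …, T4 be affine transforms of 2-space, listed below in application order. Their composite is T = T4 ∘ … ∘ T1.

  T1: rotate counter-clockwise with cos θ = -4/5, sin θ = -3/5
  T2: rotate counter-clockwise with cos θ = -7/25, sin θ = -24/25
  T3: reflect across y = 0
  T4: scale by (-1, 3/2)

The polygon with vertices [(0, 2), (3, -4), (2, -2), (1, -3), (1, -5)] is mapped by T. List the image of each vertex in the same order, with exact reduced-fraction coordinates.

T1 rotate counter-clockwise with cos θ = -4/5, sin θ = -3/5: (0, 2) → (6/5, -8/5); (3, -4) → (-24/5, 7/5); (2, -2) → (-14/5, 2/5); (1, -3) → (-13/5, 9/5); (1, -5) → (-19/5, 17/5)
T2 rotate counter-clockwise with cos θ = -7/25, sin θ = -24/25: (6/5, -8/5) → (-234/125, -88/125); (-24/5, 7/5) → (336/125, 527/125); (-14/5, 2/5) → (146/125, 322/125); (-13/5, 9/5) → (307/125, 249/125); (-19/5, 17/5) → (541/125, 337/125)
T3 reflect across y = 0: (-234/125, -88/125) → (-234/125, 88/125); (336/125, 527/125) → (336/125, -527/125); (146/125, 322/125) → (146/125, -322/125); (307/125, 249/125) → (307/125, -249/125); (541/125, 337/125) → (541/125, -337/125)
T4 scale by (-1, 3/2): (-234/125, 88/125) → (234/125, 132/125); (336/125, -527/125) → (-336/125, -1581/250); (146/125, -322/125) → (-146/125, -483/125); (307/125, -249/125) → (-307/125, -747/250); (541/125, -337/125) → (-541/125, -1011/250)

image vertices: (234/125, 132/125), (-336/125, -1581/250), (-146/125, -483/125), (-307/125, -747/250), (-541/125, -1011/250)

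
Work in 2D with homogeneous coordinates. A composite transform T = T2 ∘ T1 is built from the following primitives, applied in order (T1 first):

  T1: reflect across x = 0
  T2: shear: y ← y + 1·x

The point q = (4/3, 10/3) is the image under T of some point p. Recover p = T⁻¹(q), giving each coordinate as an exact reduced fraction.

p = (-4/3, 2)

T1 = [-1 0 0; 0 1 0; 0 0 1]
T2·T1 = [-1 0 0; -1 1 0; 0 0 1]
det M = -1; M⁻¹ = [-1 0 0; -1 1 0; 0 0 1]
M⁻¹ · (4/3, 10/3)ᵀ = (-4/3, 2)ᵀ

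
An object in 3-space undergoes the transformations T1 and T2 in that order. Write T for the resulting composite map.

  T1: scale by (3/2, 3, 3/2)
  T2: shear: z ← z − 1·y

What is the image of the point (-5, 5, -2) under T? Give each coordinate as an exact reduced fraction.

T1 scale by (3/2, 3, 3/2): (-5, 5, -2) → (-15/2, 15, -3)
T2 shear: z ← z − 1·y: (-15/2, 15, -3) → (-15/2, 15, -18)

T(p) = (-15/2, 15, -18)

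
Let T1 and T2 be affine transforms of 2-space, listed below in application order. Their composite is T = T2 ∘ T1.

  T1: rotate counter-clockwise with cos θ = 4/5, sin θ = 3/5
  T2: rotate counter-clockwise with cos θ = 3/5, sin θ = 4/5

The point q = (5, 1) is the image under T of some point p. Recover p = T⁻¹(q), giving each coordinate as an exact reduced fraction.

T1 = [4/5 -3/5 0; 3/5 4/5 0; 0 0 1]
T2·T1 = [0 -1 0; 1 0 0; 0 0 1]
det M = 1; M⁻¹ = [0 1 0; -1 0 0; 0 0 1]
M⁻¹ · (5, 1)ᵀ = (1, -5)ᵀ

p = (1, -5)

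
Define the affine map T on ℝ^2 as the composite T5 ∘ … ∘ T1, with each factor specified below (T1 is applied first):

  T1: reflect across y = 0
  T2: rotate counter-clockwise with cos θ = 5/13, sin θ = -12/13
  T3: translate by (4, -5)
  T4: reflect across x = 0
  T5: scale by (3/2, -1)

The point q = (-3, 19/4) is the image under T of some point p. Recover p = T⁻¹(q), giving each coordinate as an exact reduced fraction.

p = (-1, 7/4)

T1 = [1 0 0; 0 -1 0; 0 0 1]
T2·T1 = [5/13 -12/13 0; -12/13 -5/13 0; 0 0 1]
T3·…·T1 = [5/13 -12/13 4; -12/13 -5/13 -5; 0 0 1]
T4·…·T1 = [-5/13 12/13 -4; -12/13 -5/13 -5; 0 0 1]
T5·…·T1 = [-15/26 18/13 -6; 12/13 5/13 5; 0 0 1]
det M = -3/2; M⁻¹ = [-10/39 12/13 -80/13; 8/13 5/13 23/13; 0 0 1]
M⁻¹ · (-3, 19/4)ᵀ = (-1, 7/4)ᵀ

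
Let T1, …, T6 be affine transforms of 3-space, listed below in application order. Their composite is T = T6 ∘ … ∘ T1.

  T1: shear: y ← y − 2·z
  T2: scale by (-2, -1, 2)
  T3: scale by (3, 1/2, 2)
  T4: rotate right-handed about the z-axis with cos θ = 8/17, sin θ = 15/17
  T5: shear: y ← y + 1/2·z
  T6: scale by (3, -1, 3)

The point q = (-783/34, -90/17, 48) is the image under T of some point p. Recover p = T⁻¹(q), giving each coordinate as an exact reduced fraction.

p = (1, -3, 4)

T1 = [1 0 0 0; 0 1 -2 0; 0 0 1 0; 0 0 0 1]
T2·T1 = [-2 0 0 0; 0 -1 2 0; 0 0 2 0; 0 0 0 1]
T3·…·T1 = [-6 0 0 0; 0 -1/2 1 0; 0 0 4 0; 0 0 0 1]
T4·…·T1 = [-48/17 15/34 -15/17 0; -90/17 -4/17 8/17 0; 0 0 4 0; 0 0 0 1]
T5·…·T1 = [-48/17 15/34 -15/17 0; -90/17 -4/17 42/17 0; 0 0 4 0; 0 0 0 1]
T6·…·T1 = [-144/17 45/34 -45/17 0; 90/17 4/17 -42/17 0; 0 0 12 0; 0 0 0 1]
det M = -108; M⁻¹ = [-4/153 5/34 5/204 0; 10/17 16/17 11/34 0; 0 0 1/12 0; 0 0 0 1]
M⁻¹ · (-783/34, -90/17, 48)ᵀ = (1, -3, 4)ᵀ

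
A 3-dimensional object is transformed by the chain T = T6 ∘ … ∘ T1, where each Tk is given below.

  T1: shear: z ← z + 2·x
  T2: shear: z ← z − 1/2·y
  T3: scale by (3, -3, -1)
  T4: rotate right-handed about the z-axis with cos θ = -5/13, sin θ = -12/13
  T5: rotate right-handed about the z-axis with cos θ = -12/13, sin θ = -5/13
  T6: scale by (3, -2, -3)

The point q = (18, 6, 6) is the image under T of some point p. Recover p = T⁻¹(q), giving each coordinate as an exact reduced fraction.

T1 = [1 0 0 0; 0 1 0 0; 2 0 1 0; 0 0 0 1]
T2·T1 = [1 0 0 0; 0 1 0 0; 2 -1/2 1 0; 0 0 0 1]
T3·…·T1 = [3 0 0 0; 0 -3 0 0; -2 1/2 -1 0; 0 0 0 1]
T4·…·T1 = [-15/13 -36/13 0 0; -36/13 15/13 0 0; -2 1/2 -1 0; 0 0 0 1]
T5·…·T1 = [0 3 0 0; 3 0 0 0; -2 1/2 -1 0; 0 0 0 1]
T6·…·T1 = [0 9 0 0; -6 0 0 0; 6 -3/2 3 0; 0 0 0 1]
det M = 162; M⁻¹ = [0 -1/6 0 0; 1/9 0 0 0; 1/18 1/3 1/3 0; 0 0 0 1]
M⁻¹ · (18, 6, 6)ᵀ = (-1, 2, 5)ᵀ

p = (-1, 2, 5)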